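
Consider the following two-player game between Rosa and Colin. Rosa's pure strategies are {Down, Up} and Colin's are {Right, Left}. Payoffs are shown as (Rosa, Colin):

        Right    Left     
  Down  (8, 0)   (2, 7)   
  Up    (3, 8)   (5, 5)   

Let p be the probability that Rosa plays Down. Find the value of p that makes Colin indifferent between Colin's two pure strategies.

p = 3/10

Set Colin's expected payoff from Right equal to that from Left:
  Colin's payoff from Right: p·0 + (1−p)·8 = -8p + 8
  Colin's payoff from Left: p·7 + (1−p)·5 = 2p + 5
  -8p + 8 = 2p + 5  ⇒  -10p = -3  ⇒  p = 3/10.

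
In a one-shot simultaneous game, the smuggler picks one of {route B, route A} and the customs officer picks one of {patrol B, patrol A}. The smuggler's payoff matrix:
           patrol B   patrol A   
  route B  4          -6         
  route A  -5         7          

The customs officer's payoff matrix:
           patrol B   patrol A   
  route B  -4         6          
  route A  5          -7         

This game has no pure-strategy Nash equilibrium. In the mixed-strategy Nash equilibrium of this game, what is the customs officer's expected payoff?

Set the customs officer's expected payoff from patrol B equal to that from patrol A:
  the customs officer's payoff to patrol B: p·(-4) + (1−p)·5 = -9p + 5
  the customs officer's payoff to patrol A: p·6 + (1−p)·(-7) = 13p - 7
  -9p + 5 = 13p - 7  ⇒  -22p = -12  ⇒  p = 6/11.
At equilibrium the customs officer is indifferent across columns, so the customs officer's payoff equals the payoff from patrol B: (6/11)·(-4) + (5/11)·5 = 1/11.

1/11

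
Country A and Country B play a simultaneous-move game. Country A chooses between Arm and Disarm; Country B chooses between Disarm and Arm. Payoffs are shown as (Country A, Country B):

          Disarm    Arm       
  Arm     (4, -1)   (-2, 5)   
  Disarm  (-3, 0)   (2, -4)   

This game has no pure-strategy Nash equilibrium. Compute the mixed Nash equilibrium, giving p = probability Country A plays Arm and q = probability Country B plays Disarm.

In a mixed equilibrium Country B is indifferent between Disarm and Arm; this condition fixes p.
  Country B's expected payoff from Disarm: p·(-1) + (1−p)·0 = -p
  Country B's expected payoff from Arm: p·5 + (1−p)·(-4) = 9p - 4
  -p = 9p - 4  ⇒  -10p = -4  ⇒  p = 2/5.
In a mixed equilibrium Country A is indifferent between Arm and Disarm; this condition fixes q.
  Country A's payoff to Arm: q·4 + (1−q)·(-2) = 6q - 2
  Country A's payoff to Disarm: q·(-3) + (1−q)·2 = -5q + 2
  6q - 2 = -5q + 2  ⇒  11q = 4  ⇒  q = 4/11.

p = 2/5, q = 4/11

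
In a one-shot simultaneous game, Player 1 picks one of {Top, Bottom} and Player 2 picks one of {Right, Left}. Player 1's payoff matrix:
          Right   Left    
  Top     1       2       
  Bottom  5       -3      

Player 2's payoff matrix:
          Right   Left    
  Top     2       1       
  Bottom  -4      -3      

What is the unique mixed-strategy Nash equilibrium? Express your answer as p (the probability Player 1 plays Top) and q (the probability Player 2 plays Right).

In a mixed equilibrium Player 2 is indifferent between Right and Left; this condition fixes p.
  Player 2's payoff to Right: p·2 + (1−p)·(-4) = 6p - 4
  Player 2's payoff to Left: p·1 + (1−p)·(-3) = 4p - 3
  6p - 4 = 4p - 3  ⇒  2p = 1  ⇒  p = 1/2.
Set Player 1's expected payoff from Top equal to that from Bottom:
  Player 1's payoff to Top: q·1 + (1−q)·2 = -q + 2
  Player 1's payoff to Bottom: q·5 + (1−q)·(-3) = 8q - 3
  -q + 2 = 8q - 3  ⇒  -9q = -5  ⇒  q = 5/9.

p = 1/2, q = 5/9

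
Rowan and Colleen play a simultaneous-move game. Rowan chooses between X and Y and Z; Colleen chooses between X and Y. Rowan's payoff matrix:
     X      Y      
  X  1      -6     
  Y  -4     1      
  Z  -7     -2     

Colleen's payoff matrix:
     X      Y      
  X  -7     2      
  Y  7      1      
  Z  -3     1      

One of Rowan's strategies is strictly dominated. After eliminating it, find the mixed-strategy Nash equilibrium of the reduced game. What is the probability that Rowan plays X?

p = 2/5

Rowan's strategy Z is strictly dominated by Y: -4 > -7 and 1 > -2. Eliminate Z.
Colleen's indifference between X and Y determines Rowan's mixing probability p:
  Colleen's payoff to X: p·(-7) + (1−p)·7 = -14p + 7
  Colleen's payoff to Y: p·2 + (1−p)·1 = p + 1
  -14p + 7 = p + 1  ⇒  -15p = -6  ⇒  p = 2/5.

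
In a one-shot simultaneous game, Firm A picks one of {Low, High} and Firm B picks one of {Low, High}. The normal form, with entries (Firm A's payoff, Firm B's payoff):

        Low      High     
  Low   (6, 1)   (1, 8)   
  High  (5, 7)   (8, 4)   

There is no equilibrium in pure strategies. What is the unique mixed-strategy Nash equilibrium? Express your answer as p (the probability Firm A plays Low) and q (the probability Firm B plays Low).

p = 3/10, q = 7/8

In a mixed equilibrium Firm B is indifferent between Low and High; this condition fixes p.
  Firm B's payoff to Low: p·1 + (1−p)·7 = -6p + 7
  Firm B's payoff to High: p·8 + (1−p)·4 = 4p + 4
  -6p + 7 = 4p + 4  ⇒  -10p = -3  ⇒  p = 3/10.
In a mixed equilibrium Firm A is indifferent between Low and High; this condition fixes q.
  Firm A's payoff from Low: q·6 + (1−q)·1 = 5q + 1
  Firm A's payoff from High: q·5 + (1−q)·8 = -3q + 8
  5q + 1 = -3q + 8  ⇒  8q = 7  ⇒  q = 7/8.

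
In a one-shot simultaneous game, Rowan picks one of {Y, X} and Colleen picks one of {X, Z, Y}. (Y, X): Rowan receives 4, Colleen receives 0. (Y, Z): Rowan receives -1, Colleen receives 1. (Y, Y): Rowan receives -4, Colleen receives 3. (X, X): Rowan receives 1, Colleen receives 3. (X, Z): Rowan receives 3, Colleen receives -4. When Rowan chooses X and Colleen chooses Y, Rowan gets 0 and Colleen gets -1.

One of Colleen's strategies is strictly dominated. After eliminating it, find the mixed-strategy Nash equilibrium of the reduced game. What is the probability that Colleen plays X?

Colleen's strategy Z is strictly dominated by Y: 3 > 1 and -1 > -4. Eliminate Z.
Set Rowan's expected payoff from Y equal to that from X:
  Rowan's payoff to Y: q·4 + (1−q)·(-4) = 8q - 4
  Rowan's payoff to X: q·1 + (1−q)·0 = q
  8q - 4 = q  ⇒  7q = 4  ⇒  q = 4/7.

q = 4/7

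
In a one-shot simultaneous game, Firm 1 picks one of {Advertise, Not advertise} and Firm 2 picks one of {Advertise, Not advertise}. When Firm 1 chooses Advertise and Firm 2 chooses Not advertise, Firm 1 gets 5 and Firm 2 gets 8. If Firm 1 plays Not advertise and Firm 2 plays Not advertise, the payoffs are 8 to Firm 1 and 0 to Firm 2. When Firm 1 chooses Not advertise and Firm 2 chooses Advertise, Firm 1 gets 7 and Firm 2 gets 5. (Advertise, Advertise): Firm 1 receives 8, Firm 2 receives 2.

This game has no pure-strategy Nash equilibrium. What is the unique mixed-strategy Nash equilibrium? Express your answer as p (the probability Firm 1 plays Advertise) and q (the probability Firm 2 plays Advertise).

p = 5/11, q = 3/4

Firm 2's indifference between Advertise and Not advertise determines Firm 1's mixing probability p:
  Firm 2's payoff from Advertise: p·2 + (1−p)·5 = -3p + 5
  Firm 2's payoff from Not advertise: p·8 + (1−p)·0 = 8p
  -3p + 5 = 8p  ⇒  -11p = -5  ⇒  p = 5/11.
Set Firm 1's expected payoff from Advertise equal to that from Not advertise:
  Firm 1's payoff from Advertise: q·8 + (1−q)·5 = 3q + 5
  Firm 1's payoff from Not advertise: q·7 + (1−q)·8 = -q + 8
  3q + 5 = -q + 8  ⇒  4q = 3  ⇒  q = 3/4.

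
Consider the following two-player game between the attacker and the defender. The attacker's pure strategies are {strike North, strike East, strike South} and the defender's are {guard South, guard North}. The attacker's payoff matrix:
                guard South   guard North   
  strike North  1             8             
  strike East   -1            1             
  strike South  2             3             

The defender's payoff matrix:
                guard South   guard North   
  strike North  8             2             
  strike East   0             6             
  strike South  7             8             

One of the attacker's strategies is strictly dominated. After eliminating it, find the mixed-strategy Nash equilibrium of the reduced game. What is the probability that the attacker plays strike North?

p = 1/7

The attacker's strategy strike East is strictly dominated by strike South: 2 > -1 and 3 > 1. Eliminate strike East.
For the defender to be willing to mix, the defender must be indifferent between guard South and guard North, which pins down the attacker's mix.
  the defender's payoff to guard South: p·8 + (1−p)·7 = p + 7
  the defender's payoff to guard North: p·2 + (1−p)·8 = -6p + 8
  p + 7 = -6p + 8  ⇒  7p = 1  ⇒  p = 1/7.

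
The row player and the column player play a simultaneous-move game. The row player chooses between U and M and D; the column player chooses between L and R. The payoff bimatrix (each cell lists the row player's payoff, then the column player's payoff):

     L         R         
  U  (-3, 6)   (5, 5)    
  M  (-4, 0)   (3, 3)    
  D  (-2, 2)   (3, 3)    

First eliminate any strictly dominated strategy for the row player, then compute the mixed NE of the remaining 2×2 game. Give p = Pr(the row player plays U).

The row player's strategy M is strictly dominated by U: -3 > -4 and 5 > 3. Eliminate M.
Set the column player's expected payoff from L equal to that from R:
  the column player's payoff to L: p·6 + (1−p)·2 = 4p + 2
  the column player's payoff to R: p·5 + (1−p)·3 = 2p + 3
  4p + 2 = 2p + 3  ⇒  2p = 1  ⇒  p = 1/2.

p = 1/2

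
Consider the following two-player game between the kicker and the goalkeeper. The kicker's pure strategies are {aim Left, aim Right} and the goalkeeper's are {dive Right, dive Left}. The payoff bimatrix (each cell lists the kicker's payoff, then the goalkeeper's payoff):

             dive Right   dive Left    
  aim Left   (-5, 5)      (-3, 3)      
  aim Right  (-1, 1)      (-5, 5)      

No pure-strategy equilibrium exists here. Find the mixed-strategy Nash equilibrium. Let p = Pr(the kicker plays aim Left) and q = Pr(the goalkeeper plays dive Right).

The kicker's mix must leave the goalkeeper indifferent between dive Right and dive Left.
  the goalkeeper's expected payoff from dive Right: p·5 + (1−p)·1 = 4p + 1
  the goalkeeper's expected payoff from dive Left: p·3 + (1−p)·5 = -2p + 5
  4p + 1 = -2p + 5  ⇒  6p = 4  ⇒  p = 2/3.
The goalkeeper's mix must leave the kicker indifferent between aim Left and aim Right.
  the kicker's expected payoff from aim Left: q·(-5) + (1−q)·(-3) = -2q - 3
  the kicker's expected payoff from aim Right: q·(-1) + (1−q)·(-5) = 4q - 5
  -2q - 3 = 4q - 5  ⇒  -6q = -2  ⇒  q = 1/3.

p = 2/3, q = 1/3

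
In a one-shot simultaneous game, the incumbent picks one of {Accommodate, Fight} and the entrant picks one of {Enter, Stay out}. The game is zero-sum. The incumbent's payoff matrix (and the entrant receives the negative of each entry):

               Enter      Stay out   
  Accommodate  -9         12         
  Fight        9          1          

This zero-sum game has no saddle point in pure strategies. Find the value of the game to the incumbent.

v = 117/29

The incumbent's indifference between Accommodate and Fight determines the entrant's mixing probability q:
  the incumbent's payoff to Accommodate: q·(-9) + (1−q)·12 = -21q + 12
  the incumbent's payoff to Fight: q·9 + (1−q)·1 = 8q + 1
  -21q + 12 = 8q + 1  ⇒  -29q = -11  ⇒  q = 11/29.
The value is the incumbent's expected payoff against this mix (using Accommodate): (11/29)·(-9) + (18/29)·12 = 117/29.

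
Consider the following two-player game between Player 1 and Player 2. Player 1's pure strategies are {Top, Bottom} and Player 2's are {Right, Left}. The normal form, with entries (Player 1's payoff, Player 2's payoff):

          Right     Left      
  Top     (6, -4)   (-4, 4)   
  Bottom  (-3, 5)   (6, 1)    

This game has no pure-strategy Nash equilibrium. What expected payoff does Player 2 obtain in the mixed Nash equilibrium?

2

Set Player 2's expected payoff from Right equal to that from Left:
  Player 2's payoff from Right: p·(-4) + (1−p)·5 = -9p + 5
  Player 2's payoff from Left: p·4 + (1−p)·1 = 3p + 1
  -9p + 5 = 3p + 1  ⇒  -12p = -4  ⇒  p = 1/3.
At equilibrium Player 2 is indifferent across columns, so Player 2's payoff equals the payoff from Right: (1/3)·(-4) + (2/3)·5 = 2.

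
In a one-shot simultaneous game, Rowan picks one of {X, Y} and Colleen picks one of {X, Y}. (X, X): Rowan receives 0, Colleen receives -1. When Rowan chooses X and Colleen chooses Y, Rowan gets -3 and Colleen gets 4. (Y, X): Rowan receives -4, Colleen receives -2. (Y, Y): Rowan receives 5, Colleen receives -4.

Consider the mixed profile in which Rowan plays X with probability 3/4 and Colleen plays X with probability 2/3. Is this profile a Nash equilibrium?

No

Given Rowan's mix p = 3/4, Colleen's payoff from X is -5/4 but from Y is 2. Colleen strictly prefers Y, so Colleen would not mix.
So the proposed profile is not a Nash equilibrium.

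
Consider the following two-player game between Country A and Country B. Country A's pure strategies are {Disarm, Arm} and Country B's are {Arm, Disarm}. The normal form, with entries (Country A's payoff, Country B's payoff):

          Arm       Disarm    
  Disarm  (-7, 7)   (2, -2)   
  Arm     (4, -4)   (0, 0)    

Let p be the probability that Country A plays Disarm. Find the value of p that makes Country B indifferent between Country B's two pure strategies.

p = 4/13

Set Country B's expected payoff from Arm equal to that from Disarm:
  Country B's expected payoff from Arm: p·7 + (1−p)·(-4) = 11p - 4
  Country B's expected payoff from Disarm: p·(-2) + (1−p)·0 = -2p
  11p - 4 = -2p  ⇒  13p = 4  ⇒  p = 4/13.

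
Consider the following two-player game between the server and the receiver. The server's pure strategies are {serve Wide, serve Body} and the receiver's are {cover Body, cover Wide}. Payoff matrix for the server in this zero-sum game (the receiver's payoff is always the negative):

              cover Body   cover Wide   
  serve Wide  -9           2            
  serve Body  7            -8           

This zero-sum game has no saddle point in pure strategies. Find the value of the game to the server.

v = -29/13

Set the server's expected payoff from serve Wide equal to that from serve Body:
  the server's payoff from serve Wide: q·(-9) + (1−q)·2 = -11q + 2
  the server's payoff from serve Body: q·7 + (1−q)·(-8) = 15q - 8
  -11q + 2 = 15q - 8  ⇒  -26q = -10  ⇒  q = 5/13.
The value is the server's expected payoff against this mix (using serve Wide): (5/13)·(-9) + (8/13)·2 = -29/13.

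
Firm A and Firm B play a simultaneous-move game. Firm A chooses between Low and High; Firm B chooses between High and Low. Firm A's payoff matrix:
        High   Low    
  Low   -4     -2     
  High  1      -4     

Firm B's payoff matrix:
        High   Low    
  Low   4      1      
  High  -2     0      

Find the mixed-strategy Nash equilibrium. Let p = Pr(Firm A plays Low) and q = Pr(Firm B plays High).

Firm B's indifference between High and Low determines Firm A's mixing probability p:
  Firm B's payoff from High: p·4 + (1−p)·(-2) = 6p - 2
  Firm B's payoff from Low: p·1 + (1−p)·0 = p
  6p - 2 = p  ⇒  5p = 2  ⇒  p = 2/5.
Firm B's mix must leave Firm A indifferent between Low and High.
  Firm A's expected payoff from Low: q·(-4) + (1−q)·(-2) = -2q - 2
  Firm A's expected payoff from High: q·1 + (1−q)·(-4) = 5q - 4
  -2q - 2 = 5q - 4  ⇒  -7q = -2  ⇒  q = 2/7.

p = 2/5, q = 2/7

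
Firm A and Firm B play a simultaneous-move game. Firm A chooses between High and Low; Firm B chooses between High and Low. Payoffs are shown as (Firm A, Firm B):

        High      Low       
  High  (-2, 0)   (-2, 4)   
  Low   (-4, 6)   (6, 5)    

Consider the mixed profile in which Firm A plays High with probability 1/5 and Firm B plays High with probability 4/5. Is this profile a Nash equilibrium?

Check Firm B's indifference given Firm A's mix p = 1/5:
  payoff from High = 24/5; payoff from Low = 24/5 — equal.
Check Firm A's indifference given Firm B's mix q = 4/5:
  payoff from High = -2; payoff from Low = -2 — equal.
Both players are indifferent, so neither can profitably deviate.

Yes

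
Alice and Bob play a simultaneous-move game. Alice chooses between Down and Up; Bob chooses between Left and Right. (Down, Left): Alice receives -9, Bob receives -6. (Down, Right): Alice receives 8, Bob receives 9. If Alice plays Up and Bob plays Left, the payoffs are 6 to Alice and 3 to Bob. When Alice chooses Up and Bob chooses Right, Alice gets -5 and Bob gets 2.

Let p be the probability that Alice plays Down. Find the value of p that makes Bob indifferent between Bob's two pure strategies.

p = 1/16

Bob's indifference between Left and Right determines Alice's mixing probability p:
  Bob's payoff to Left: p·(-6) + (1−p)·3 = -9p + 3
  Bob's payoff to Right: p·9 + (1−p)·2 = 7p + 2
  -9p + 3 = 7p + 2  ⇒  -16p = -1  ⇒  p = 1/16.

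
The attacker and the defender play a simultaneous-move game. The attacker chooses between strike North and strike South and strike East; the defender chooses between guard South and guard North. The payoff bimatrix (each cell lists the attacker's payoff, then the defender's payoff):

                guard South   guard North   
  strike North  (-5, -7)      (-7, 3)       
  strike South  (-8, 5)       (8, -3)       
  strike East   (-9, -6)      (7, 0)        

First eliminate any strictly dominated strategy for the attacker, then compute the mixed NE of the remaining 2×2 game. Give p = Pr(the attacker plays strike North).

p = 4/9

The attacker's strategy strike East is strictly dominated by strike South: -8 > -9 and 8 > 7. Eliminate strike East.
In a mixed equilibrium the defender is indifferent between guard South and guard North; this condition fixes p.
  the defender's expected payoff from guard South: p·(-7) + (1−p)·5 = -12p + 5
  the defender's expected payoff from guard North: p·3 + (1−p)·(-3) = 6p - 3
  -12p + 5 = 6p - 3  ⇒  -18p = -8  ⇒  p = 4/9.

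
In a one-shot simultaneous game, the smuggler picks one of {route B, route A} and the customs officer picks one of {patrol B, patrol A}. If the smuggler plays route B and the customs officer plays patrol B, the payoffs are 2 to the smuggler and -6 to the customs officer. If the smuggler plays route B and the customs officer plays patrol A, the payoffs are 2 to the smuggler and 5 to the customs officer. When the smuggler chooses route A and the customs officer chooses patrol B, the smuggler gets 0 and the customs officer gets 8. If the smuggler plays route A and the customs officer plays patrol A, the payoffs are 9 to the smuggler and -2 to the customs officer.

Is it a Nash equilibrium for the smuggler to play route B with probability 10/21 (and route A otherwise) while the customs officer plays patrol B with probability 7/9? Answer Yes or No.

Yes

Check the customs officer's indifference given the smuggler's mix p = 10/21:
  payoff from patrol B = 4/3; payoff from patrol A = 4/3 — equal.
Check the smuggler's indifference given the customs officer's mix q = 7/9:
  payoff from route B = 2; payoff from route A = 2 — equal.
Both players are indifferent, so neither can profitably deviate.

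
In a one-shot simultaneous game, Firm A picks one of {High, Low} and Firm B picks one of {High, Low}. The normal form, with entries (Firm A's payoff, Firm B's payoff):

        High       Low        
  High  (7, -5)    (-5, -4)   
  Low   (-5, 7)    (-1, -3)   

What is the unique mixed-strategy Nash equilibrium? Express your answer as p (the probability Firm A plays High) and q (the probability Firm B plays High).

p = 10/11, q = 1/4

In a mixed equilibrium Firm B is indifferent between High and Low; this condition fixes p.
  Firm B's payoff to High: p·(-5) + (1−p)·7 = -12p + 7
  Firm B's payoff to Low: p·(-4) + (1−p)·(-3) = -p - 3
  -12p + 7 = -p - 3  ⇒  -11p = -10  ⇒  p = 10/11.
Firm A's indifference between High and Low determines Firm B's mixing probability q:
  Firm A's payoff to High: q·7 + (1−q)·(-5) = 12q - 5
  Firm A's payoff to Low: q·(-5) + (1−q)·(-1) = -4q - 1
  12q - 5 = -4q - 1  ⇒  16q = 4  ⇒  q = 1/4.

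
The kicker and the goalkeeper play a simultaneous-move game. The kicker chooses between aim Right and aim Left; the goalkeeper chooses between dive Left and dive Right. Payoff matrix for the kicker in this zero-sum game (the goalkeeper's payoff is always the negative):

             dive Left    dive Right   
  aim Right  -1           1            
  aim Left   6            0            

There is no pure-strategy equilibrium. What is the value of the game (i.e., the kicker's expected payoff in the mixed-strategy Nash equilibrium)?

The goalkeeper's mix must leave the kicker indifferent between aim Right and aim Left.
  the kicker's payoff to aim Right: q·(-1) + (1−q)·1 = -2q + 1
  the kicker's payoff to aim Left: q·6 + (1−q)·0 = 6q
  -2q + 1 = 6q  ⇒  -8q = -1  ⇒  q = 1/8.
The value is the kicker's expected payoff against this mix (using aim Right): (1/8)·(-1) + (7/8)·1 = 3/4.

v = 3/4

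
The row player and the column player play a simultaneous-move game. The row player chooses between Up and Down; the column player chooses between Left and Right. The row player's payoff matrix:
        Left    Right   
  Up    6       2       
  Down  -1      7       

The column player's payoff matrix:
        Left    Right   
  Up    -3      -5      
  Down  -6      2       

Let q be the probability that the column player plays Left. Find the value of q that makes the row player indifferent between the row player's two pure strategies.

In a mixed equilibrium the row player is indifferent between Up and Down; this condition fixes q.
  the row player's expected payoff from Up: q·6 + (1−q)·2 = 4q + 2
  the row player's expected payoff from Down: q·(-1) + (1−q)·7 = -8q + 7
  4q + 2 = -8q + 7  ⇒  12q = 5  ⇒  q = 5/12.

q = 5/12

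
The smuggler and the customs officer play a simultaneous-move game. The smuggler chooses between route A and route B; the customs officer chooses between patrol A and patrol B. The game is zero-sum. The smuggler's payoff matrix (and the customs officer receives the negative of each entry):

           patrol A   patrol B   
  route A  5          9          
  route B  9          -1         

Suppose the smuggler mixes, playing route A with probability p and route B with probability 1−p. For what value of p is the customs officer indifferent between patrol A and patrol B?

p = 5/7

Set the customs officer's expected payoff from patrol A equal to that from patrol B:
  the customs officer's payoff from patrol A: p·(-5) + (1−p)·(-9) = 4p - 9
  the customs officer's payoff from patrol B: p·(-9) + (1−p)·1 = -10p + 1
  4p - 9 = -10p + 1  ⇒  14p = 10  ⇒  p = 5/7.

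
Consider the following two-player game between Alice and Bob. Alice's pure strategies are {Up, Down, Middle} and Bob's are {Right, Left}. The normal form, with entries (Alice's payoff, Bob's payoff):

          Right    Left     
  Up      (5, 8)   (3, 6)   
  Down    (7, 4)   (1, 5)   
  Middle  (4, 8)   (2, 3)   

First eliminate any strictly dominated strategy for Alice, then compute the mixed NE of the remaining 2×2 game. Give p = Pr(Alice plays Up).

Alice's strategy Middle is strictly dominated by Up: 5 > 4 and 3 > 2. Eliminate Middle.
For Bob to be willing to mix, Bob must be indifferent between Right and Left, which pins down Alice's mix.
  Bob's payoff from Right: p·8 + (1−p)·4 = 4p + 4
  Bob's payoff from Left: p·6 + (1−p)·5 = p + 5
  4p + 4 = p + 5  ⇒  3p = 1  ⇒  p = 1/3.

p = 1/3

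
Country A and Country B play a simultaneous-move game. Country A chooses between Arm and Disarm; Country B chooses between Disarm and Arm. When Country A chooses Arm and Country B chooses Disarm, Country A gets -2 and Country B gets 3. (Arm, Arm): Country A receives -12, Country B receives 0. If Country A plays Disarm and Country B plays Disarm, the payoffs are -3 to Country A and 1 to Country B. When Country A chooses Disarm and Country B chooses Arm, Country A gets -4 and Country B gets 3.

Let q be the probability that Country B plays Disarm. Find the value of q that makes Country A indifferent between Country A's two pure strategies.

q = 8/9

For Country A to be willing to mix, Country A must be indifferent between Arm and Disarm, which pins down Country B's mix.
  Country A's payoff from Arm: q·(-2) + (1−q)·(-12) = 10q - 12
  Country A's payoff from Disarm: q·(-3) + (1−q)·(-4) = q - 4
  10q - 12 = q - 4  ⇒  9q = 8  ⇒  q = 8/9.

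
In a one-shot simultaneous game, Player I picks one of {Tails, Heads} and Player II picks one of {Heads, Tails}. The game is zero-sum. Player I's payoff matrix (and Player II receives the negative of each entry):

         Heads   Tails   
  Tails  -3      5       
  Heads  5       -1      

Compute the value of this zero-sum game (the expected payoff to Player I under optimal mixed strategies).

For Player I to be willing to mix, Player I must be indifferent between Tails and Heads, which pins down Player II's mix.
  Player I's expected payoff from Tails: q·(-3) + (1−q)·5 = -8q + 5
  Player I's expected payoff from Heads: q·5 + (1−q)·(-1) = 6q - 1
  -8q + 5 = 6q - 1  ⇒  -14q = -6  ⇒  q = 3/7.
The value is Player I's expected payoff against this mix (using Tails): (3/7)·(-3) + (4/7)·5 = 11/7.

v = 11/7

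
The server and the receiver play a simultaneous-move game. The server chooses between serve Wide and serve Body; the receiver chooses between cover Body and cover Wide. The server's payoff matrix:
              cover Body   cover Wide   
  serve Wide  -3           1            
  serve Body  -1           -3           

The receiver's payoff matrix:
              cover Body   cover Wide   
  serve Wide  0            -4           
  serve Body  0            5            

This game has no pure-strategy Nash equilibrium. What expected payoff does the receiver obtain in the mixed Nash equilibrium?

0

The server's mix must leave the receiver indifferent between cover Body and cover Wide.
  the receiver's payoff from cover Body: p·0 + (1−p)·0 = 0
  the receiver's payoff from cover Wide: p·(-4) + (1−p)·5 = -9p + 5
  0 = -9p + 5  ⇒  9p = 5  ⇒  p = 5/9.
At equilibrium the receiver is indifferent across columns, so the receiver's payoff equals the payoff from cover Body: (5/9)·0 + (4/9)·0 = 0.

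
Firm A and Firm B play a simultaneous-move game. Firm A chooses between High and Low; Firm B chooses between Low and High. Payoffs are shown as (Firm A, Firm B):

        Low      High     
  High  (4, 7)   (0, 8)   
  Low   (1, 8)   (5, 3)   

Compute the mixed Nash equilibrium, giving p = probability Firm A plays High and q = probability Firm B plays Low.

Firm A's mix must leave Firm B indifferent between Low and High.
  Firm B's payoff to Low: p·7 + (1−p)·8 = -p + 8
  Firm B's payoff to High: p·8 + (1−p)·3 = 5p + 3
  -p + 8 = 5p + 3  ⇒  -6p = -5  ⇒  p = 5/6.
In a mixed equilibrium Firm A is indifferent between High and Low; this condition fixes q.
  Firm A's payoff from High: q·4 + (1−q)·0 = 4q
  Firm A's payoff from Low: q·1 + (1−q)·5 = -4q + 5
  4q = -4q + 5  ⇒  8q = 5  ⇒  q = 5/8.

p = 5/6, q = 5/8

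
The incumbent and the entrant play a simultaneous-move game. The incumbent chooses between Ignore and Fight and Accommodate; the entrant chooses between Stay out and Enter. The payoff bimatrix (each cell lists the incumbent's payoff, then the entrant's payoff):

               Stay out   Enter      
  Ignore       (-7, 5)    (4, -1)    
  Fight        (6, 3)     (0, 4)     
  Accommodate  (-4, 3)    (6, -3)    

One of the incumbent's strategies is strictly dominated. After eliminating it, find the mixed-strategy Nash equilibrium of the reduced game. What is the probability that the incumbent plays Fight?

The incumbent's strategy Ignore is strictly dominated by Accommodate: -4 > -7 and 6 > 4. Eliminate Ignore.
In a mixed equilibrium the entrant is indifferent between Stay out and Enter; this condition fixes p.
  the entrant's expected payoff from Stay out: p·3 + (1−p)·3 = 3
  the entrant's expected payoff from Enter: p·4 + (1−p)·(-3) = 7p - 3
  3 = 7p - 3  ⇒  -7p = -6  ⇒  p = 6/7.

p = 6/7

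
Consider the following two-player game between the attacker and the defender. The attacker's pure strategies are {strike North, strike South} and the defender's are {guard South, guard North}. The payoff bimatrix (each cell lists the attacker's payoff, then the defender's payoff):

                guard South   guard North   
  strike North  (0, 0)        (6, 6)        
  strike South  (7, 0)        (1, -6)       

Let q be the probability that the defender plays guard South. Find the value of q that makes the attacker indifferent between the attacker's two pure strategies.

In a mixed equilibrium the attacker is indifferent between strike North and strike South; this condition fixes q.
  the attacker's payoff from strike North: q·0 + (1−q)·6 = -6q + 6
  the attacker's payoff from strike South: q·7 + (1−q)·1 = 6q + 1
  -6q + 6 = 6q + 1  ⇒  -12q = -5  ⇒  q = 5/12.

q = 5/12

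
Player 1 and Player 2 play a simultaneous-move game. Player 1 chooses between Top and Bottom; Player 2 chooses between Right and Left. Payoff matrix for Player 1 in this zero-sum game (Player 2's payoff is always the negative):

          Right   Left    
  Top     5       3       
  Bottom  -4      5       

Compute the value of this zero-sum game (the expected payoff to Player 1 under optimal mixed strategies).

Player 2's mix must leave Player 1 indifferent between Top and Bottom.
  Player 1's expected payoff from Top: q·5 + (1−q)·3 = 2q + 3
  Player 1's expected payoff from Bottom: q·(-4) + (1−q)·5 = -9q + 5
  2q + 3 = -9q + 5  ⇒  11q = 2  ⇒  q = 2/11.
The value is Player 1's expected payoff against this mix (using Top): (2/11)·5 + (9/11)·3 = 37/11.

v = 37/11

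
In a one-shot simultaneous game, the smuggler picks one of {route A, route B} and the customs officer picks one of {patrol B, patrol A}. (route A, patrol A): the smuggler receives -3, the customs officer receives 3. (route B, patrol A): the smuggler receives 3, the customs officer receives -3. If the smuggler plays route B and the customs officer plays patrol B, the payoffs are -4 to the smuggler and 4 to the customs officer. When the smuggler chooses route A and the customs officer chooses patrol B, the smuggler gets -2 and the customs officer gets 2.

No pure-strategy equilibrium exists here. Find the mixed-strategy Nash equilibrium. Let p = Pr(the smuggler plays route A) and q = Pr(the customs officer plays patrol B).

In a mixed equilibrium the customs officer is indifferent between patrol B and patrol A; this condition fixes p.
  the customs officer's payoff to patrol B: p·2 + (1−p)·4 = -2p + 4
  the customs officer's payoff to patrol A: p·3 + (1−p)·(-3) = 6p - 3
  -2p + 4 = 6p - 3  ⇒  -8p = -7  ⇒  p = 7/8.
Set the smuggler's expected payoff from route A equal to that from route B:
  the smuggler's payoff to route A: q·(-2) + (1−q)·(-3) = q - 3
  the smuggler's payoff to route B: q·(-4) + (1−q)·3 = -7q + 3
  q - 3 = -7q + 3  ⇒  8q = 6  ⇒  q = 3/4.

p = 7/8, q = 3/4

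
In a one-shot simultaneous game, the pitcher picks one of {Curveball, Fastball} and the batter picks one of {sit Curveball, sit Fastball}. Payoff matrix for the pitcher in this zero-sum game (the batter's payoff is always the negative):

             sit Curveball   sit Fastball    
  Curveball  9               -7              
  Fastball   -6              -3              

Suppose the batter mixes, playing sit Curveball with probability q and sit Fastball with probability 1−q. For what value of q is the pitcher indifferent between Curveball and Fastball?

q = 4/19

The pitcher's indifference between Curveball and Fastball determines the batter's mixing probability q:
  the pitcher's payoff to Curveball: q·9 + (1−q)·(-7) = 16q - 7
  the pitcher's payoff to Fastball: q·(-6) + (1−q)·(-3) = -3q - 3
  16q - 7 = -3q - 3  ⇒  19q = 4  ⇒  q = 4/19.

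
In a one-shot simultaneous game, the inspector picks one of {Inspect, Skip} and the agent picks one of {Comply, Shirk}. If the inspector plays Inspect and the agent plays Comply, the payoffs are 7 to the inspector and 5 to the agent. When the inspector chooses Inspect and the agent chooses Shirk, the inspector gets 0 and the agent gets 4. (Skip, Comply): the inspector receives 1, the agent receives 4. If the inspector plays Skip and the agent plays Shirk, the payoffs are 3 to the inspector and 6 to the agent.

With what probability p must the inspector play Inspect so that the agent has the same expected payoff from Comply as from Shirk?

Set the agent's expected payoff from Comply equal to that from Shirk:
  the agent's payoff to Comply: p·5 + (1−p)·4 = p + 4
  the agent's payoff to Shirk: p·4 + (1−p)·6 = -2p + 6
  p + 4 = -2p + 6  ⇒  3p = 2  ⇒  p = 2/3.

p = 2/3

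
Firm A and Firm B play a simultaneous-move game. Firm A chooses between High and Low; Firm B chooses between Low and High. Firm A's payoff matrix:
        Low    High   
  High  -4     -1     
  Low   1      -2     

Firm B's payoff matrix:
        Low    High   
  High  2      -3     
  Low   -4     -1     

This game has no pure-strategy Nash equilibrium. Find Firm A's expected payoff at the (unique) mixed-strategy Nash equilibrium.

-3/2

Set Firm A's expected payoff from High equal to that from Low:
  Firm A's payoff from High: q·(-4) + (1−q)·(-1) = -3q - 1
  Firm A's payoff from Low: q·1 + (1−q)·(-2) = 3q - 2
  -3q - 1 = 3q - 2  ⇒  -6q = -1  ⇒  q = 1/6.
At equilibrium Firm A is indifferent across rows, so Firm A's payoff equals the payoff from High: (1/6)·(-4) + (5/6)·(-1) = -3/2.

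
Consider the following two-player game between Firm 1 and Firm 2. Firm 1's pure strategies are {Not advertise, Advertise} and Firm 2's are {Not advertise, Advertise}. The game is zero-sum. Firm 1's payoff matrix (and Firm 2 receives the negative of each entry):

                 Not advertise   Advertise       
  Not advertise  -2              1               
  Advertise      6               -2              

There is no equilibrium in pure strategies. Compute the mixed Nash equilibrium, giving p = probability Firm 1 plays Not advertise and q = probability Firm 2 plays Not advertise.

Firm 2's indifference between Not advertise and Advertise determines Firm 1's mixing probability p:
  Firm 2's payoff from Not advertise: p·2 + (1−p)·(-6) = 8p - 6
  Firm 2's payoff from Advertise: p·(-1) + (1−p)·2 = -3p + 2
  8p - 6 = -3p + 2  ⇒  11p = 8  ⇒  p = 8/11.
In a mixed equilibrium Firm 1 is indifferent between Not advertise and Advertise; this condition fixes q.
  Firm 1's payoff from Not advertise: q·(-2) + (1−q)·1 = -3q + 1
  Firm 1's payoff from Advertise: q·6 + (1−q)·(-2) = 8q - 2
  -3q + 1 = 8q - 2  ⇒  -11q = -3  ⇒  q = 3/11.

p = 8/11, q = 3/11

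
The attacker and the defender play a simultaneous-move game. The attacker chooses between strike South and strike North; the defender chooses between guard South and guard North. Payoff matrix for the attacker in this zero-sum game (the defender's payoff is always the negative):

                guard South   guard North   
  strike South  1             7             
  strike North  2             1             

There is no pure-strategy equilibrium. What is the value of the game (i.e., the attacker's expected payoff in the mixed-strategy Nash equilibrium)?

In a mixed equilibrium the attacker is indifferent between strike South and strike North; this condition fixes q.
  the attacker's expected payoff from strike South: q·1 + (1−q)·7 = -6q + 7
  the attacker's expected payoff from strike North: q·2 + (1−q)·1 = q + 1
  -6q + 7 = q + 1  ⇒  -7q = -6  ⇒  q = 6/7.
The value is the attacker's expected payoff against this mix (using strike South): (6/7)·1 + (1/7)·7 = 13/7.

v = 13/7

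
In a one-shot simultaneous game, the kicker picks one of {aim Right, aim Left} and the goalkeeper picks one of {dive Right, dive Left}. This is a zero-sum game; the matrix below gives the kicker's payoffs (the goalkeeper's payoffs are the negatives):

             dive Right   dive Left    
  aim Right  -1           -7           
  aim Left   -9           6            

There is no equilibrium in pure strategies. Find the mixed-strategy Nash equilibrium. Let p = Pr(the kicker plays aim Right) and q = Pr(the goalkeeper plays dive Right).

p = 5/7, q = 13/21

Set the goalkeeper's expected payoff from dive Right equal to that from dive Left:
  the goalkeeper's payoff to dive Right: p·1 + (1−p)·9 = -8p + 9
  the goalkeeper's payoff to dive Left: p·7 + (1−p)·(-6) = 13p - 6
  -8p + 9 = 13p - 6  ⇒  -21p = -15  ⇒  p = 5/7.
The kicker's indifference between aim Right and aim Left determines the goalkeeper's mixing probability q:
  the kicker's expected payoff from aim Right: q·(-1) + (1−q)·(-7) = 6q - 7
  the kicker's expected payoff from aim Left: q·(-9) + (1−q)·6 = -15q + 6
  6q - 7 = -15q + 6  ⇒  21q = 13  ⇒  q = 13/21.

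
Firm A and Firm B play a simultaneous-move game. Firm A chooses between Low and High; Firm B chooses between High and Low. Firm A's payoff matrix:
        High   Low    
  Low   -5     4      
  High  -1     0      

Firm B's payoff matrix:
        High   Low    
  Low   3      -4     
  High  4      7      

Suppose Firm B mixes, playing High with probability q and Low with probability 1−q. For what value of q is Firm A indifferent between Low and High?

q = 1/2

For Firm A to be willing to mix, Firm A must be indifferent between Low and High, which pins down Firm B's mix.
  Firm A's payoff from Low: q·(-5) + (1−q)·4 = -9q + 4
  Firm A's payoff from High: q·(-1) + (1−q)·0 = -q
  -9q + 4 = -q  ⇒  -8q = -4  ⇒  q = 1/2.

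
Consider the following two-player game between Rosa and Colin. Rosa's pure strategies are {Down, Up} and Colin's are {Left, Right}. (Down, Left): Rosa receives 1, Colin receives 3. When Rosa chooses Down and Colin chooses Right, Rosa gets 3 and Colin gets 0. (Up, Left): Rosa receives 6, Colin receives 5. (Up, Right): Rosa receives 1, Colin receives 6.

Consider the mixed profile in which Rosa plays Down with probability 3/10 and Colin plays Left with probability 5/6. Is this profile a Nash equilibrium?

Given Rosa's mix p = 3/10, Colin's payoff from Left is 22/5 but from Right is 21/5. Colin strictly prefers Left, so Colin would not mix.
So the proposed profile is not a Nash equilibrium.

No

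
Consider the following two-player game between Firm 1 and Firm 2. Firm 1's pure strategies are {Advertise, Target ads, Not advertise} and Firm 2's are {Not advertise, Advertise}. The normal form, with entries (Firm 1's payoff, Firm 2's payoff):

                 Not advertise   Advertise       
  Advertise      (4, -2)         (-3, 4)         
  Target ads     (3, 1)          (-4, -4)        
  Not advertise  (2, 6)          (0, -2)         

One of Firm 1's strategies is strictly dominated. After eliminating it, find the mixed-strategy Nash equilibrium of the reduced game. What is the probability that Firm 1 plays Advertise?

p = 4/7

Firm 1's strategy Target ads is strictly dominated by Advertise: 4 > 3 and -3 > -4. Eliminate Target ads.
Set Firm 2's expected payoff from Not advertise equal to that from Advertise:
  Firm 2's payoff from Not advertise: p·(-2) + (1−p)·6 = -8p + 6
  Firm 2's payoff from Advertise: p·4 + (1−p)·(-2) = 6p - 2
  -8p + 6 = 6p - 2  ⇒  -14p = -8  ⇒  p = 4/7.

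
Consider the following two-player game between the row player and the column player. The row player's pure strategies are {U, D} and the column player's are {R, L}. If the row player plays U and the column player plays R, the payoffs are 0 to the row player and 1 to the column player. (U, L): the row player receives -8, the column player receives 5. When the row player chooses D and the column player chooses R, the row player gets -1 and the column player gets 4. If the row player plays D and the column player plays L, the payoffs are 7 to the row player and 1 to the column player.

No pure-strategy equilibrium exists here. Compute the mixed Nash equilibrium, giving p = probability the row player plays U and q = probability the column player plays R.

p = 3/7, q = 15/16

For the column player to be willing to mix, the column player must be indifferent between R and L, which pins down the row player's mix.
  the column player's payoff from R: p·1 + (1−p)·4 = -3p + 4
  the column player's payoff from L: p·5 + (1−p)·1 = 4p + 1
  -3p + 4 = 4p + 1  ⇒  -7p = -3  ⇒  p = 3/7.
For the row player to be willing to mix, the row player must be indifferent between U and D, which pins down the column player's mix.
  the row player's payoff to U: q·0 + (1−q)·(-8) = 8q - 8
  the row player's payoff to D: q·(-1) + (1−q)·7 = -8q + 7
  8q - 8 = -8q + 7  ⇒  16q = 15  ⇒  q = 15/16.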